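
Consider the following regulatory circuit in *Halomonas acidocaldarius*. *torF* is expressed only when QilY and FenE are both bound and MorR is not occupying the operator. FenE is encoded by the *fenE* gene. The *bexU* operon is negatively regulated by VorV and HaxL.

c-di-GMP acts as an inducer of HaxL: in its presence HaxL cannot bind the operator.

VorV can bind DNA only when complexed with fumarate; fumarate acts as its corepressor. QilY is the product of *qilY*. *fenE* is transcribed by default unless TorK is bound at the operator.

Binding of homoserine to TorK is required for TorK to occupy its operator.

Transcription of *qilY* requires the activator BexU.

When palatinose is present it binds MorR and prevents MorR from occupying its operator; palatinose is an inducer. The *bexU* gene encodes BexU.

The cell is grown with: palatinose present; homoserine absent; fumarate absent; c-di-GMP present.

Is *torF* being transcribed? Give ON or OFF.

Fumarate is absent, so VorV is inactive.
c-di-GMP is present, so HaxL is inactive.
With no repressor bound, *bexU* is transcribed.
So BexU is produced and active.
No repressor is bound and BexU is active, so *qilY* is transcribed.
So QilY is produced and active.
Palatinose is present, so MorR is inactive.
Homoserine is absent, so TorK is inactive.
With no repressor bound, *fenE* is transcribed.
So FenE is produced and active.
No repressor is bound and QilY and FenE are active, so *torF* is transcribed.

ON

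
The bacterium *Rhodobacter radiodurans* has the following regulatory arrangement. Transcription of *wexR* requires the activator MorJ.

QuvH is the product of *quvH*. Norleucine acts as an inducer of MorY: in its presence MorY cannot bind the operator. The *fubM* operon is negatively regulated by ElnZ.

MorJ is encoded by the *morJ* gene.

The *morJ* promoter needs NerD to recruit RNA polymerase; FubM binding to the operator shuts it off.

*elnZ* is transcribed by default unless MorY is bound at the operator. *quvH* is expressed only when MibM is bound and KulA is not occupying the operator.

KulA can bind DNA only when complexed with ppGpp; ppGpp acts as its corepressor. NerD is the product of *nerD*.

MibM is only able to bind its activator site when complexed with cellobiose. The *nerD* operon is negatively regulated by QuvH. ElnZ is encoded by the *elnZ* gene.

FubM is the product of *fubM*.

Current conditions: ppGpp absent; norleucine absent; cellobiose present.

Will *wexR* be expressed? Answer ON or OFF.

ppGpp is absent, so KulA is inactive.
Cellobiose is present, so MibM is active.
No repressor is bound and MibM is active, so *quvH* is transcribed.
So QuvH is produced and active.
With repressor QuvH bound, *nerD* is not transcribed.
So NerD is not produced.
Norleucine is absent, so MorY is active.
With repressor MorY bound, *elnZ* is not transcribed.
So ElnZ is not produced.
With no repressor bound, *fubM* is transcribed.
So FubM is produced and active.
With repressor FubM bound, *morJ* is not transcribed.
So MorJ is not produced.
Required activator MorJ is absent, so *wexR* is not transcribed.

OFF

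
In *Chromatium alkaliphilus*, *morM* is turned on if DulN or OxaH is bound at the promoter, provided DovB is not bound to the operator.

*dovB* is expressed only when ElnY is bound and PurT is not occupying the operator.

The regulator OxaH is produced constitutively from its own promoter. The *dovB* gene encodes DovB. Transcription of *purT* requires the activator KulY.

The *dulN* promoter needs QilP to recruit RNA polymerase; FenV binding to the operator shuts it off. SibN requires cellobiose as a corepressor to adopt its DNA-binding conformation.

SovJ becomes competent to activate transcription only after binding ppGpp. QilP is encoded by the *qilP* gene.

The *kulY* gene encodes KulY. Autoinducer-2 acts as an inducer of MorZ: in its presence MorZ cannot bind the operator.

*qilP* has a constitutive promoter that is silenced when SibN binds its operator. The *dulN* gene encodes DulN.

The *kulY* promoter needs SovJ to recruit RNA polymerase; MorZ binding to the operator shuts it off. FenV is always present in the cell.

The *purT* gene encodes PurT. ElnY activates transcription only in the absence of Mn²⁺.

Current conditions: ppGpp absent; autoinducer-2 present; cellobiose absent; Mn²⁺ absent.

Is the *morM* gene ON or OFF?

FenV is produced constitutively and is active.
Cellobiose is absent, so SibN is inactive.
With no repressor bound, *qilP* is transcribed.
So QilP is produced and active.
With repressor FenV bound, *dulN* is not transcribed.
So DulN is not produced.
ppGpp is absent, so SovJ is inactive.
Autoinducer-2 is present, so MorZ is inactive.
Required activator SovJ is absent, so *kulY* is not transcribed.
So KulY is not produced.
Required activator KulY is absent, so *purT* is not transcribed.
So PurT is not produced.
Mn²⁺ is absent, so ElnY is active.
No repressor is bound and ElnY is active, so *dovB* is transcribed.
So DovB is produced and active.
OxaH is produced constitutively and is active.
With repressor DovB bound, *morM* is not transcribed.

OFF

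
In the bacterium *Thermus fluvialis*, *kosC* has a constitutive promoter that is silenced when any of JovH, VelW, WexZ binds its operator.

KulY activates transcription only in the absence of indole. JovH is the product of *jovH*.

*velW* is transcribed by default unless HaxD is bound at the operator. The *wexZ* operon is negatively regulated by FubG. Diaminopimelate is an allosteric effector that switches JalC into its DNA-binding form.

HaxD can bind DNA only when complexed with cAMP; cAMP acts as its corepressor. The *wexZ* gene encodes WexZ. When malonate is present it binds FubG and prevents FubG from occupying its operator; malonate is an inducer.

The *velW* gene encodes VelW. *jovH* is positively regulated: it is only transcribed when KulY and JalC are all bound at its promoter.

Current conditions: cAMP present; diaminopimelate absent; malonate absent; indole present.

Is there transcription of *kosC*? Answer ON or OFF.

ON

Indole is present, so KulY is inactive.
Diaminopimelate is absent, so JalC is inactive.
Required activator KulY is absent, so *jovH* is not transcribed.
So JovH is not produced.
cAMP is present, so HaxD is active.
With repressor HaxD bound, *velW* is not transcribed.
So VelW is not produced.
Malonate is absent, so FubG is active.
With repressor FubG bound, *wexZ* is not transcribed.
So WexZ is not produced.
With no repressor bound, *kosC* is transcribed.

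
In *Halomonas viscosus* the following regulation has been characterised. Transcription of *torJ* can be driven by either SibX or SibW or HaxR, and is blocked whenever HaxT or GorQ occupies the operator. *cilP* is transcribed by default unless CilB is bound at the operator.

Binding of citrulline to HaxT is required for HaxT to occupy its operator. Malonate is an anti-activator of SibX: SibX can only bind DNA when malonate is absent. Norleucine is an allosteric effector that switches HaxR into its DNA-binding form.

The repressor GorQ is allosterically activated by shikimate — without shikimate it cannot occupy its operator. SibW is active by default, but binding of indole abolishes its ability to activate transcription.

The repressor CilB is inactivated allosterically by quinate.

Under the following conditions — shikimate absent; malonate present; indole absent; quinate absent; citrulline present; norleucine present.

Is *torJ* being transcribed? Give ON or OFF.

Malonate is present, so SibX is inactive.
Citrulline is present, so HaxT is active.
Indole is absent, so SibW is active.
Norleucine is present, so HaxR is active.
Shikimate is absent, so GorQ is inactive.
With repressor HaxT bound, *torJ* is not transcribed.

OFF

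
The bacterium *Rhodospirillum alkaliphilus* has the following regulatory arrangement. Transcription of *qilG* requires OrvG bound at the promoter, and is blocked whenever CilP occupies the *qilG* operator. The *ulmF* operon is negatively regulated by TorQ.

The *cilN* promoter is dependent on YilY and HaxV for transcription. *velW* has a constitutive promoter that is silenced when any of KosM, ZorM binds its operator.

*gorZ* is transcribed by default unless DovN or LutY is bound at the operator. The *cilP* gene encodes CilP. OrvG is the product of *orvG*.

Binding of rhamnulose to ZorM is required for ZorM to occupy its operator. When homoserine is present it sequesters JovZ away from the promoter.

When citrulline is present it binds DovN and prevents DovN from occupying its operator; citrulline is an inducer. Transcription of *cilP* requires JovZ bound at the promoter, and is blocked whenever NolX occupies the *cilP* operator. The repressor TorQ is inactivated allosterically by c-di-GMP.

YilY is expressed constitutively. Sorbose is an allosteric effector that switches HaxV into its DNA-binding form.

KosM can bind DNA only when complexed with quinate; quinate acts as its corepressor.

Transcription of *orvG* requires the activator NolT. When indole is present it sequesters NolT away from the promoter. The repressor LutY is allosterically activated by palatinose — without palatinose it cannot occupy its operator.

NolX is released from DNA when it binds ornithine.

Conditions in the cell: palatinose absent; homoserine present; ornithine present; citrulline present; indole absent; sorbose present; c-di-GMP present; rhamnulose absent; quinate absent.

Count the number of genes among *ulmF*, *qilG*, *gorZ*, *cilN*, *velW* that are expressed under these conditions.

5

c-di-GMP is present, so TorQ is inactive.
With no repressor bound, *ulmF* is transcribed.
→ *ulmF* is ON.
Ornithine is present, so NolX is inactive.
Homoserine is present, so JovZ is inactive.
Required activator JovZ is absent, so *cilP* is not transcribed.
So CilP is not produced.
Indole is absent, so NolT is active.
No repressor is bound and NolT is active, so *orvG* is transcribed.
So OrvG is produced and active.
No repressor is bound and OrvG is active, so *qilG* is transcribed.
→ *qilG* is ON.
Citrulline is present, so DovN is inactive.
Palatinose is absent, so LutY is inactive.
With no repressor bound, *gorZ* is transcribed.
→ *gorZ* is ON.
YilY is produced constitutively and is active.
Sorbose is present, so HaxV is active.
No repressor is bound and YilY and HaxV are active, so *cilN* is transcribed.
→ *cilN* is ON.
Quinate is absent, so KosM is inactive.
Rhamnulose is absent, so ZorM is inactive.
With no repressor bound, *velW* is transcribed.
→ *velW* is ON.
5 of the 5 genes are transcribed.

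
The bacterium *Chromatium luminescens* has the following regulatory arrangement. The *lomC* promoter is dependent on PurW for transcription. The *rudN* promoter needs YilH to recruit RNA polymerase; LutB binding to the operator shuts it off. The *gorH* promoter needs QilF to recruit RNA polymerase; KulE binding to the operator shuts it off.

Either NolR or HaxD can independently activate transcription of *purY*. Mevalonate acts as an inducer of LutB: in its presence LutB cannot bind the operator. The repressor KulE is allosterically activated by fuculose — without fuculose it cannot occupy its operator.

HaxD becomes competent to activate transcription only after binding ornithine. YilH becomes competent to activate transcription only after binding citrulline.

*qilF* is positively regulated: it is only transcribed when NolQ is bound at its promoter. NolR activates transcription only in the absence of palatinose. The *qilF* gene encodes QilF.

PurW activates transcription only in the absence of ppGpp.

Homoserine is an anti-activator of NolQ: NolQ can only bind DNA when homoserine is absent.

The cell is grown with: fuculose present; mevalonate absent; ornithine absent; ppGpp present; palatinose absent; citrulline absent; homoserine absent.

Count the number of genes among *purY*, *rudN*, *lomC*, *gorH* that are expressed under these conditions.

1

Palatinose is absent, so NolR is active.
Ornithine is absent, so HaxD is inactive.
Activator NolR is present, so *purY* is transcribed.
→ *purY* is ON.
Mevalonate is absent, so LutB is active.
Citrulline is absent, so YilH is inactive.
With repressor LutB bound, *rudN* is not transcribed.
→ *rudN* is OFF.
ppGpp is present, so PurW is inactive.
Required activator PurW is absent, so *lomC* is not transcribed.
→ *lomC* is OFF.
Fuculose is present, so KulE is active.
Homoserine is absent, so NolQ is active.
No repressor is bound and NolQ is active, so *qilF* is transcribed.
So QilF is produced and active.
With repressor KulE bound, *gorH* is not transcribed.
→ *gorH* is OFF.
1 of the 4 genes is transcribed.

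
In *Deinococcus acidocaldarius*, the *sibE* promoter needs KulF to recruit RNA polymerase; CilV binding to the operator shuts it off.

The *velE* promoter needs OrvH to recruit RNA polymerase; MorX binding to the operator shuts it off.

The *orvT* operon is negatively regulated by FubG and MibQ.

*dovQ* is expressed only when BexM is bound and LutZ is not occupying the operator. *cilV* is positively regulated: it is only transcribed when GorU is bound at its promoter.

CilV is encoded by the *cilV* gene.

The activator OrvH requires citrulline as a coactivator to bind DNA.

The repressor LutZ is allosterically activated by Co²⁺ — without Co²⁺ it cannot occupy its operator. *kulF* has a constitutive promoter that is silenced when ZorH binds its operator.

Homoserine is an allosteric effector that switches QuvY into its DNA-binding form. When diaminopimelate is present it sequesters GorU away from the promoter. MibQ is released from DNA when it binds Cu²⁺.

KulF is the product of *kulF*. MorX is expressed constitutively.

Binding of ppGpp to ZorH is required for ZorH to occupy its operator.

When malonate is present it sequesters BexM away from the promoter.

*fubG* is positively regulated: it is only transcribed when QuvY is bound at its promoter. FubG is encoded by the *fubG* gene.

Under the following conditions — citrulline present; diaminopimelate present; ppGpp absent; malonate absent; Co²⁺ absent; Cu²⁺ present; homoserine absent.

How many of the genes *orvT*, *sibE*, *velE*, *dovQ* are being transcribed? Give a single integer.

3

Homoserine is absent, so QuvY is inactive.
Required activator QuvY is absent, so *fubG* is not transcribed.
So FubG is not produced.
Cu²⁺ is present, so MibQ is inactive.
With no repressor bound, *orvT* is transcribed.
→ *orvT* is ON.
ppGpp is absent, so ZorH is inactive.
With no repressor bound, *kulF* is transcribed.
So KulF is produced and active.
Diaminopimelate is present, so GorU is inactive.
Required activator GorU is absent, so *cilV* is not transcribed.
So CilV is not produced.
No repressor is bound and KulF is active, so *sibE* is transcribed.
→ *sibE* is ON.
Citrulline is present, so OrvH is active.
MorX is produced constitutively and is active.
With repressor MorX bound, *velE* is not transcribed.
→ *velE* is OFF.
Co²⁺ is absent, so LutZ is inactive.
Malonate is absent, so BexM is active.
No repressor is bound and BexM is active, so *dovQ* is transcribed.
→ *dovQ* is ON.
3 of the 4 genes are transcribed.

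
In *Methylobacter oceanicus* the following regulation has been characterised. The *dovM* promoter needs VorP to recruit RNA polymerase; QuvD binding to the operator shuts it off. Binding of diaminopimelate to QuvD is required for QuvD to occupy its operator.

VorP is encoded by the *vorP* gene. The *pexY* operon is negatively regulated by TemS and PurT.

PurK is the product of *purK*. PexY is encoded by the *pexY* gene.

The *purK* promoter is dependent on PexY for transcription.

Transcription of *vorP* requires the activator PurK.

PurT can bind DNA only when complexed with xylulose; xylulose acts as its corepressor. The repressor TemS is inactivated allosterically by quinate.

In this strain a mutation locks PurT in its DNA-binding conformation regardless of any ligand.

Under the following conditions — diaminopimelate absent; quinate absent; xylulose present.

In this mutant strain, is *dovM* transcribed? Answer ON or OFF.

OFF

Quinate is absent, so TemS is active.
PurT is constitutively active in this strain.
With repressor TemS bound, *pexY* is not transcribed.
So PexY is not produced.
Required activator PexY is absent, so *purK* is not transcribed.
So PurK is not produced.
Required activator PurK is absent, so *vorP* is not transcribed.
So VorP is not produced.
Diaminopimelate is absent, so QuvD is inactive.
Required activator VorP is absent, so *dovM* is not transcribed.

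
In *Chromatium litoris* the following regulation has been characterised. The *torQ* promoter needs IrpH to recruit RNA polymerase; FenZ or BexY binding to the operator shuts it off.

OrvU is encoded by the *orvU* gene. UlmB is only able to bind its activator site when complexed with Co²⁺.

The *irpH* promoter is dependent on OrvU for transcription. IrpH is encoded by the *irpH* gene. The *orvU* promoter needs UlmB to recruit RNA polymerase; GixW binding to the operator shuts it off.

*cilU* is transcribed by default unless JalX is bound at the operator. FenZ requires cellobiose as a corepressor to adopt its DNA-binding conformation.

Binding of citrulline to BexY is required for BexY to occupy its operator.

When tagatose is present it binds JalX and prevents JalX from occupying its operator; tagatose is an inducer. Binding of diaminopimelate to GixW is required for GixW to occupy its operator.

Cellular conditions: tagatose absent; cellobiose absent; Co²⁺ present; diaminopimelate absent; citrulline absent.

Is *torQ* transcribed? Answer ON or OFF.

ON

Diaminopimelate is absent, so GixW is inactive.
Co²⁺ is present, so UlmB is active.
No repressor is bound and UlmB is active, so *orvU* is transcribed.
So OrvU is produced and active.
No repressor is bound and OrvU is active, so *irpH* is transcribed.
So IrpH is produced and active.
Cellobiose is absent, so FenZ is inactive.
Citrulline is absent, so BexY is inactive.
No repressor is bound and IrpH is active, so *torQ* is transcribed.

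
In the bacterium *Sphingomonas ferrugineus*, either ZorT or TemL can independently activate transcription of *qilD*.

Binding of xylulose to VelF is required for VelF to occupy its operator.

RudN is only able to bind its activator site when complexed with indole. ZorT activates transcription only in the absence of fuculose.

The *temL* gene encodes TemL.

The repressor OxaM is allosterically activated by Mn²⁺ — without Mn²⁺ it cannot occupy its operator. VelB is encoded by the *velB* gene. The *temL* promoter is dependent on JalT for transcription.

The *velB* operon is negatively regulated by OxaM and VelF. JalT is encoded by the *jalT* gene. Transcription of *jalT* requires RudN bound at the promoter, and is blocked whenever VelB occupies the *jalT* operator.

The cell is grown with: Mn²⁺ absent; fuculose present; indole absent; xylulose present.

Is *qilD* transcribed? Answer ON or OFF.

Fuculose is present, so ZorT is inactive.
Mn²⁺ is absent, so OxaM is inactive.
Xylulose is present, so VelF is active.
With repressor VelF bound, *velB* is not transcribed.
So VelB is not produced.
Indole is absent, so RudN is inactive.
Required activator RudN is absent, so *jalT* is not transcribed.
So JalT is not produced.
Required activator JalT is absent, so *temL* is not transcribed.
So TemL is not produced.
No activator is available at the *qilD* promoter, so *qilD* is not transcribed.

OFF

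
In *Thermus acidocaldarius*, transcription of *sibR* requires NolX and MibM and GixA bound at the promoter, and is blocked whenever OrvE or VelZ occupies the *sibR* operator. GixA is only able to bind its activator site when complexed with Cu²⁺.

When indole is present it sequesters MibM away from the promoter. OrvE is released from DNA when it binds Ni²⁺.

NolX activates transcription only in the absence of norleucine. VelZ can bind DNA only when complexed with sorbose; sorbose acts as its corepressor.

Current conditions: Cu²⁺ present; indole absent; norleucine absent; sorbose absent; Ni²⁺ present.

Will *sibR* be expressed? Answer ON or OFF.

ON

Norleucine is absent, so NolX is active.
Indole is absent, so MibM is active.
Ni²⁺ is present, so OrvE is inactive.
Sorbose is absent, so VelZ is inactive.
Cu²⁺ is present, so GixA is active.
No repressor is bound and NolX and MibM and GixA are active, so *sibR* is transcribed.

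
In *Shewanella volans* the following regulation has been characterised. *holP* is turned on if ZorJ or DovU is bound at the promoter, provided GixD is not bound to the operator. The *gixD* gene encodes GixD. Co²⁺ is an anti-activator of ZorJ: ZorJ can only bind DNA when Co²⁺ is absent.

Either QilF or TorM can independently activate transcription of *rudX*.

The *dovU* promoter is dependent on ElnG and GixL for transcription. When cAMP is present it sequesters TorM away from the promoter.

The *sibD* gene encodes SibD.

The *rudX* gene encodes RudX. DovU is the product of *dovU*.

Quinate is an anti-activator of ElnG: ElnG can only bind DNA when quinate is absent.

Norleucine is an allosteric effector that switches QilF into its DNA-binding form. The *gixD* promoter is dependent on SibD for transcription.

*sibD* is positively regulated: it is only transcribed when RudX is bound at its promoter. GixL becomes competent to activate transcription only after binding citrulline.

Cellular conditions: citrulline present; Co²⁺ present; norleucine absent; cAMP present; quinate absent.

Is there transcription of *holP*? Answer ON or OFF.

ON

Co²⁺ is present, so ZorJ is inactive.
Quinate is absent, so ElnG is active.
Citrulline is present, so GixL is active.
No repressor is bound and ElnG and GixL are active, so *dovU* is transcribed.
So DovU is produced and active.
Norleucine is absent, so QilF is inactive.
cAMP is present, so TorM is inactive.
No activator is available at the *rudX* promoter, so *rudX* is not transcribed.
So RudX is not produced.
Required activator RudX is absent, so *sibD* is not transcribed.
So SibD is not produced.
Required activator SibD is absent, so *gixD* is not transcribed.
So GixD is not produced.
Activator DovU is present, so *holP* is transcribed.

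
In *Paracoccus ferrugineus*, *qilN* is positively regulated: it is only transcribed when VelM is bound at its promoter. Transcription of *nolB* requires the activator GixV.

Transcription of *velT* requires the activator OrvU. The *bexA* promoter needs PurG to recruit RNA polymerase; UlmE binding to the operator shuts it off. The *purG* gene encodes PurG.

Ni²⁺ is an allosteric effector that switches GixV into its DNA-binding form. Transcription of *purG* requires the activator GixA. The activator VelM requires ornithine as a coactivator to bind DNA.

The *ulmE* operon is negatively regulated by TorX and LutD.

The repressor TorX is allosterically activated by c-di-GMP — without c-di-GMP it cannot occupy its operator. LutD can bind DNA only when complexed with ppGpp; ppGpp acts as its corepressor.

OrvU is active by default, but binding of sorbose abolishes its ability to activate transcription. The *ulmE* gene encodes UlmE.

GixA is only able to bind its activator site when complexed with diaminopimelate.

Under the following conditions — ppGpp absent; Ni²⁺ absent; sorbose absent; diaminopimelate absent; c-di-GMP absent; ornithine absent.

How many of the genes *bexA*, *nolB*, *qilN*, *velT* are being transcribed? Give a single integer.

c-di-GMP is absent, so TorX is inactive.
ppGpp is absent, so LutD is inactive.
With no repressor bound, *ulmE* is transcribed.
So UlmE is produced and active.
Diaminopimelate is absent, so GixA is inactive.
Required activator GixA is absent, so *purG* is not transcribed.
So PurG is not produced.
With repressor UlmE bound, *bexA* is not transcribed.
→ *bexA* is OFF.
Ni²⁺ is absent, so GixV is inactive.
Required activator GixV is absent, so *nolB* is not transcribed.
→ *nolB* is OFF.
Ornithine is absent, so VelM is inactive.
Required activator VelM is absent, so *qilN* is not transcribed.
→ *qilN* is OFF.
Sorbose is absent, so OrvU is active.
No repressor is bound and OrvU is active, so *velT* is transcribed.
→ *velT* is ON.
1 of the 4 genes is transcribed.

1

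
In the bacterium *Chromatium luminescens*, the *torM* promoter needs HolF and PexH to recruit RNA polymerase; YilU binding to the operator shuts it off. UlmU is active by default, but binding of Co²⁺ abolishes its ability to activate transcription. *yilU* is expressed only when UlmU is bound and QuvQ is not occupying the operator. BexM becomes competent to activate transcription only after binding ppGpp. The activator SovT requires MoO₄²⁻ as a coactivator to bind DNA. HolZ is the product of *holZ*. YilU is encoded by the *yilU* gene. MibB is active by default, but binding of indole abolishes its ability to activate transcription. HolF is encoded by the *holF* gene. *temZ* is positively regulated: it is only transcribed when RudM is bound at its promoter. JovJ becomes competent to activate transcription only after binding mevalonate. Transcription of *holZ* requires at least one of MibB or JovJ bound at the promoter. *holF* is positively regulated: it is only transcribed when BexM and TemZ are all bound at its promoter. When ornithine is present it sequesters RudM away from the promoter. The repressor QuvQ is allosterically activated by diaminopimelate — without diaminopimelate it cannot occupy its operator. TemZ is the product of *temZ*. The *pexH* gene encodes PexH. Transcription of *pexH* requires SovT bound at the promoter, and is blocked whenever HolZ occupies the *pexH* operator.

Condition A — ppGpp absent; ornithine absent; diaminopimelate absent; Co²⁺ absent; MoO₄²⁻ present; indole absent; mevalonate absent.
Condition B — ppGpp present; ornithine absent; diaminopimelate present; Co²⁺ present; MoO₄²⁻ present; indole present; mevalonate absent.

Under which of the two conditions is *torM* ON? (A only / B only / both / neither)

Condition A:
ppGpp is absent, so BexM is inactive.
Ornithine is absent, so RudM is active.
No repressor is bound and RudM is active, so *temZ* is transcribed.
So TemZ is produced and active.
Required activator BexM is absent, so *holF* is not transcribed.
So HolF is not produced.
Diaminopimelate is absent, so QuvQ is inactive.
Co²⁺ is absent, so UlmU is active.
No repressor is bound and UlmU is active, so *yilU* is transcribed.
So YilU is produced and active.
MoO₄²⁻ is present, so SovT is active.
Indole is absent, so MibB is active.
Mevalonate is absent, so JovJ is inactive.
Activator MibB is present, so *holZ* is transcribed.
So HolZ is produced and active.
With repressor HolZ bound, *pexH* is not transcribed.
So PexH is not produced.
With repressor YilU bound, *torM* is not transcribed.
→ *torM* is OFF in A.
Condition B:
ppGpp is present, so BexM is active.
Ornithine is absent, so RudM is active.
No repressor is bound and RudM is active, so *temZ* is transcribed.
So TemZ is produced and active.
No repressor is bound and BexM and TemZ are active, so *holF* is transcribed.
So HolF is produced and active.
Diaminopimelate is present, so QuvQ is active.
Co²⁺ is present, so UlmU is inactive.
With repressor QuvQ bound, *yilU* is not transcribed.
So YilU is not produced.
MoO₄²⁻ is present, so SovT is active.
Indole is present, so MibB is inactive.
Mevalonate is absent, so JovJ is inactive.
No activator is available at the *holZ* promoter, so *holZ* is not transcribed.
So HolZ is not produced.
No repressor is bound and SovT is active, so *pexH* is transcribed.
So PexH is produced and active.
No repressor is bound and HolF and PexH are active, so *torM* is transcribed.
→ *torM* is ON in B.

B only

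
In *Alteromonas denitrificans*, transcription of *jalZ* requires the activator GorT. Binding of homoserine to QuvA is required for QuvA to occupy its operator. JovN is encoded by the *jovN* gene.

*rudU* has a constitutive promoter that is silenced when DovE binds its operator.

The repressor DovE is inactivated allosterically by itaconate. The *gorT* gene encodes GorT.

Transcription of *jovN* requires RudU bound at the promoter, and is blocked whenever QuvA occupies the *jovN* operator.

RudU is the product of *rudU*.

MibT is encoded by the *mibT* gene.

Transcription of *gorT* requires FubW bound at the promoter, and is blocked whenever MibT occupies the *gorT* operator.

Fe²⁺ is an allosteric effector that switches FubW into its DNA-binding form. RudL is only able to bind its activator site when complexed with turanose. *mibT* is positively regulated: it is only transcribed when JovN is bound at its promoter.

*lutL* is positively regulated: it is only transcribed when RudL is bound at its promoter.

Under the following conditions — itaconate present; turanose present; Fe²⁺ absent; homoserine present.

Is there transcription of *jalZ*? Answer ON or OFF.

Itaconate is present, so DovE is inactive.
With no repressor bound, *rudU* is transcribed.
So RudU is produced and active.
Homoserine is present, so QuvA is active.
With repressor QuvA bound, *jovN* is not transcribed.
So JovN is not produced.
Required activator JovN is absent, so *mibT* is not transcribed.
So MibT is not produced.
Fe²⁺ is absent, so FubW is inactive.
Required activator FubW is absent, so *gorT* is not transcribed.
So GorT is not produced.
Required activator GorT is absent, so *jalZ* is not transcribed.

OFF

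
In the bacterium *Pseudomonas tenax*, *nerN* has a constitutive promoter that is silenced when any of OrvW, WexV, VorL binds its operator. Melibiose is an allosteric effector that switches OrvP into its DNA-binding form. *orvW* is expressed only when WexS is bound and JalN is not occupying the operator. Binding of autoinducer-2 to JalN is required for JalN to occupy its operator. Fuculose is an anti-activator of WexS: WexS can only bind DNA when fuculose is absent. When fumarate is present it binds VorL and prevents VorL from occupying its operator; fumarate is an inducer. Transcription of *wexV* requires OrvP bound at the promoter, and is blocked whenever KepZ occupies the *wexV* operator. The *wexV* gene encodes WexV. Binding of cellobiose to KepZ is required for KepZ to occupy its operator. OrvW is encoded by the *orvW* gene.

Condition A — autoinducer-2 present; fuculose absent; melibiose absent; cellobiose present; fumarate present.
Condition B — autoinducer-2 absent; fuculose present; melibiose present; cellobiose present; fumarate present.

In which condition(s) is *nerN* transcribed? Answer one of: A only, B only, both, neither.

both

Condition A:
Autoinducer-2 is present, so JalN is active.
Fuculose is absent, so WexS is active.
With repressor JalN bound, *orvW* is not transcribed.
So OrvW is not produced.
Melibiose is absent, so OrvP is inactive.
Cellobiose is present, so KepZ is active.
With repressor KepZ bound, *wexV* is not transcribed.
So WexV is not produced.
Fumarate is present, so VorL is inactive.
With no repressor bound, *nerN* is transcribed.
→ *nerN* is ON in A.
Condition B:
Autoinducer-2 is absent, so JalN is inactive.
Fuculose is present, so WexS is inactive.
Required activator WexS is absent, so *orvW* is not transcribed.
So OrvW is not produced.
Melibiose is present, so OrvP is active.
Cellobiose is present, so KepZ is active.
With repressor KepZ bound, *wexV* is not transcribed.
So WexV is not produced.
Fumarate is present, so VorL is inactive.
With no repressor bound, *nerN* is transcribed.
→ *nerN* is ON in B.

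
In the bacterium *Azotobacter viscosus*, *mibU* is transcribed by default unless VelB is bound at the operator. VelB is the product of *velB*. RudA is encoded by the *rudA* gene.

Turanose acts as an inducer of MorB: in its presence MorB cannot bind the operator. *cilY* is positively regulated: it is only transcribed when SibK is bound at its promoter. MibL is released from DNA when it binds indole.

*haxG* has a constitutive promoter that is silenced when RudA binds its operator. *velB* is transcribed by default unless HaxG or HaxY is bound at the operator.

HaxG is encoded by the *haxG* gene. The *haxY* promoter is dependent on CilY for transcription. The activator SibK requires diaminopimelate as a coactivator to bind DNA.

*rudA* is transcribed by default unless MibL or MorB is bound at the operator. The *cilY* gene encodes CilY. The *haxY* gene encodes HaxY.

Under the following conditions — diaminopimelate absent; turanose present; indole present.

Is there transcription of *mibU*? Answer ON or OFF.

OFF

Indole is present, so MibL is inactive.
Turanose is present, so MorB is inactive.
With no repressor bound, *rudA* is transcribed.
So RudA is produced and active.
With repressor RudA bound, *haxG* is not transcribed.
So HaxG is not produced.
Diaminopimelate is absent, so SibK is inactive.
Required activator SibK is absent, so *cilY* is not transcribed.
So CilY is not produced.
Required activator CilY is absent, so *haxY* is not transcribed.
So HaxY is not produced.
With no repressor bound, *velB* is transcribed.
So VelB is produced and active.
With repressor VelB bound, *mibU* is not transcribed.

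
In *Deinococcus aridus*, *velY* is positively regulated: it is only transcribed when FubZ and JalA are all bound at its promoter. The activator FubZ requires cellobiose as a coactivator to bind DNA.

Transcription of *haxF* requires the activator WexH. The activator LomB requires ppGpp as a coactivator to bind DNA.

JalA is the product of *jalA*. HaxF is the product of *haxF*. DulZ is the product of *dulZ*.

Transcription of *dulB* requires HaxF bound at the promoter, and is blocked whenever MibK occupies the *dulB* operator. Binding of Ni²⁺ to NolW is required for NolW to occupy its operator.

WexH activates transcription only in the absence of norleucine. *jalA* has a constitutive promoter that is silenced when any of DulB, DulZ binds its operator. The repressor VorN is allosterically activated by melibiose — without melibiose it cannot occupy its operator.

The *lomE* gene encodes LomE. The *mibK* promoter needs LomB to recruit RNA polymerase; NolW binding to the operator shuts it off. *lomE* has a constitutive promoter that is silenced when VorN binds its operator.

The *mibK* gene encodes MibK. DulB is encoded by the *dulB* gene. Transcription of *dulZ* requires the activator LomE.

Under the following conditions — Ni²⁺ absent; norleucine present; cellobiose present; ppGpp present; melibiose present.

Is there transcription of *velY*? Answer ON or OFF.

Cellobiose is present, so FubZ is active.
Norleucine is present, so WexH is inactive.
Required activator WexH is absent, so *haxF* is not transcribed.
So HaxF is not produced.
Ni²⁺ is absent, so NolW is inactive.
ppGpp is present, so LomB is active.
No repressor is bound and LomB is active, so *mibK* is transcribed.
So MibK is produced and active.
With repressor MibK bound, *dulB* is not transcribed.
So DulB is not produced.
Melibiose is present, so VorN is active.
With repressor VorN bound, *lomE* is not transcribed.
So LomE is not produced.
Required activator LomE is absent, so *dulZ* is not transcribed.
So DulZ is not produced.
With no repressor bound, *jalA* is transcribed.
So JalA is produced and active.
No repressor is bound and FubZ and JalA are active, so *velY* is transcribed.

ON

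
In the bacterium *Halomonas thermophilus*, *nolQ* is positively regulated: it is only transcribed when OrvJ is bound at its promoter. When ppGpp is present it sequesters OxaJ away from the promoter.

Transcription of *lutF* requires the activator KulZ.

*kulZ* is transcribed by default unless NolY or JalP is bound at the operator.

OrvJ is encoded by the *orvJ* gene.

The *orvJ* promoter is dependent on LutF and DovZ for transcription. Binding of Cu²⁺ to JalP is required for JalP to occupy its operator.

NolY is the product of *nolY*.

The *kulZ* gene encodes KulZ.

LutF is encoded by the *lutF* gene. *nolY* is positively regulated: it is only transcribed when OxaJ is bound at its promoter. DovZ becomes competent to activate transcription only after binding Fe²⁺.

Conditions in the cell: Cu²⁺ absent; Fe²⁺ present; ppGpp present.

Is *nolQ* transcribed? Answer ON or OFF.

ppGpp is present, so OxaJ is inactive.
Required activator OxaJ is absent, so *nolY* is not transcribed.
So NolY is not produced.
Cu²⁺ is absent, so JalP is inactive.
With no repressor bound, *kulZ* is transcribed.
So KulZ is produced and active.
No repressor is bound and KulZ is active, so *lutF* is transcribed.
So LutF is produced and active.
Fe²⁺ is present, so DovZ is active.
No repressor is bound and LutF and DovZ are active, so *orvJ* is transcribed.
So OrvJ is produced and active.
No repressor is bound and OrvJ is active, so *nolQ* is transcribed.

ON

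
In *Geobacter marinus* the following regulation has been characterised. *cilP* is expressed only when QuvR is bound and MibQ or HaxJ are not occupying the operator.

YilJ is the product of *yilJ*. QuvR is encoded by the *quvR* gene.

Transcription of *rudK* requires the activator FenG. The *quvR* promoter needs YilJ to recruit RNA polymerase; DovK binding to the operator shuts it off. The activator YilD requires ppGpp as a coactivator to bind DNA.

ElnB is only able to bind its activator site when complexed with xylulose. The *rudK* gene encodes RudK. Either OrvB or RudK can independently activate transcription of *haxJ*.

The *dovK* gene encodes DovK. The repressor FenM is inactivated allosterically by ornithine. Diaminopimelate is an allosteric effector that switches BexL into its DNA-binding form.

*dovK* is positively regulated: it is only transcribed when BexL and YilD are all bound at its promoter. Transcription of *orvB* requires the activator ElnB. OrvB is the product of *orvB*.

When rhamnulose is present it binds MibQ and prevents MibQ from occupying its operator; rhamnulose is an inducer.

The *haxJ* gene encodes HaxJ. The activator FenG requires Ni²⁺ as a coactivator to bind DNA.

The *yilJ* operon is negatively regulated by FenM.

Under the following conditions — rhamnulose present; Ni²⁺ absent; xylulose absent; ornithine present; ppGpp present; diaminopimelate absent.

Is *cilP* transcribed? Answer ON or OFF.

ON

Ornithine is present, so FenM is inactive.
With no repressor bound, *yilJ* is transcribed.
So YilJ is produced and active.
Diaminopimelate is absent, so BexL is inactive.
ppGpp is present, so YilD is active.
Required activator BexL is absent, so *dovK* is not transcribed.
So DovK is not produced.
No repressor is bound and YilJ is active, so *quvR* is transcribed.
So QuvR is produced and active.
Rhamnulose is present, so MibQ is inactive.
Xylulose is absent, so ElnB is inactive.
Required activator ElnB is absent, so *orvB* is not transcribed.
So OrvB is not produced.
Ni²⁺ is absent, so FenG is inactive.
Required activator FenG is absent, so *rudK* is not transcribed.
So RudK is not produced.
No activator is available at the *haxJ* promoter, so *haxJ* is not transcribed.
So HaxJ is not produced.
No repressor is bound and QuvR is active, so *cilP* is transcribed.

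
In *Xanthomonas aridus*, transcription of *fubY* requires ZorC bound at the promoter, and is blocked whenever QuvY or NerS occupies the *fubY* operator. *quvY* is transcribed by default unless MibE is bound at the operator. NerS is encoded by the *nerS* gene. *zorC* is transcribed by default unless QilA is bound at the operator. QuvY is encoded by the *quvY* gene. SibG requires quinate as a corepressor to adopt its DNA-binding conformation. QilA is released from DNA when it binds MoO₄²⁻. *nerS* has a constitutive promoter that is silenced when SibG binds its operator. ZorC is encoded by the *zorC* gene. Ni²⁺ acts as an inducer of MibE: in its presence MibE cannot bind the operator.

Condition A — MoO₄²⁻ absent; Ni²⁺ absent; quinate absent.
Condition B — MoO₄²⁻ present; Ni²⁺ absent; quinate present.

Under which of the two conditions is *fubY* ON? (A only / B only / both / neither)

B only

Condition A:
MoO₄²⁻ is absent, so QilA is active.
With repressor QilA bound, *zorC* is not transcribed.
So ZorC is not produced.
Ni²⁺ is absent, so MibE is active.
With repressor MibE bound, *quvY* is not transcribed.
So QuvY is not produced.
Quinate is absent, so SibG is inactive.
With no repressor bound, *nerS* is transcribed.
So NerS is produced and active.
With repressor NerS bound, *fubY* is not transcribed.
→ *fubY* is OFF in A.
Condition B:
MoO₄²⁻ is present, so QilA is inactive.
With no repressor bound, *zorC* is transcribed.
So ZorC is produced and active.
Ni²⁺ is absent, so MibE is active.
With repressor MibE bound, *quvY* is not transcribed.
So QuvY is not produced.
Quinate is present, so SibG is active.
With repressor SibG bound, *nerS* is not transcribed.
So NerS is not produced.
No repressor is bound and ZorC is active, so *fubY* is transcribed.
→ *fubY* is ON in B.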